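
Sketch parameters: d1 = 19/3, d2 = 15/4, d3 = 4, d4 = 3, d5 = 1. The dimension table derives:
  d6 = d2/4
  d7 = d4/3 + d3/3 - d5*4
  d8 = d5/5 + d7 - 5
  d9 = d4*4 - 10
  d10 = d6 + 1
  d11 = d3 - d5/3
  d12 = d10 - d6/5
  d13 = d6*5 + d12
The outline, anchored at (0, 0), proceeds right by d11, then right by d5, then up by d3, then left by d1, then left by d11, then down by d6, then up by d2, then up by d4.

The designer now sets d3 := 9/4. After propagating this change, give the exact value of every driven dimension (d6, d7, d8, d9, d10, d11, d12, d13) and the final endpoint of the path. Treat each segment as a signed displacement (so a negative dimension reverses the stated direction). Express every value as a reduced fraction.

d6 = 15/16
d7 = -9/4
d8 = -141/20
d9 = 2
d10 = 31/16
d11 = 23/12
d12 = 7/4
d13 = 103/16
endpoint = (-16/3, 129/16)

Apply edit: d3 := 9/4
  d6 = d2/4 = 15/16
  d7 = d4/3 + d3/3 - d5*4 = -9/4
  d8 = d5/5 + d7 - 5 = -141/20
  d9 = d4*4 - 10 = 2
  d10 = d6 + 1 = 31/16
  d11 = d3 - d5/3 = 23/12
  d12 = d10 - d6/5 = 7/4
  d13 = d6*5 + d12 = 103/16
Walk from origin (0, 0):
  seg 1: right by d11 = 23/12 → (23/12, 0)
  seg 2: right by d5 = 1 → (35/12, 0)
  seg 3: up by d3 = 9/4 → (35/12, 9/4)
  seg 4: left by d1 = 19/3 → (-41/12, 9/4)
  seg 5: left by d11 = 23/12 → (-16/3, 9/4)
  seg 6: down by d6 = 15/16 → (-16/3, 21/16)
  seg 7: up by d2 = 15/4 → (-16/3, 81/16)
  seg 8: up by d4 = 3 → (-16/3, 129/16)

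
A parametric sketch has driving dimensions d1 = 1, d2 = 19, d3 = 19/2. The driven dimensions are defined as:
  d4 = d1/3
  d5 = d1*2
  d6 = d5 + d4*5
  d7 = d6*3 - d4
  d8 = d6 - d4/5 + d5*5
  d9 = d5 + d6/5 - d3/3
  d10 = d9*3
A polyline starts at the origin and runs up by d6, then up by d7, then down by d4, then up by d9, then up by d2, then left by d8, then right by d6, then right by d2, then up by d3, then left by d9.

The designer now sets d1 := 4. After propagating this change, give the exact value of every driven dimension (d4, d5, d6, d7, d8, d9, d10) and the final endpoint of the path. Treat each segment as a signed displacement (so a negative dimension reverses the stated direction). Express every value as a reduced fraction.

d4 = 4/3
d5 = 8
d6 = 44/3
d7 = 128/3
d8 = 272/5
d9 = 233/30
d10 = 233/10
endpoint = (-57/2, 1384/15)

Apply edit: d1 := 4
  d4 = d1/3 = 4/3
  d5 = d1*2 = 8
  d6 = d5 + d4*5 = 44/3
  d7 = d6*3 - d4 = 128/3
  d8 = d6 - d4/5 + d5*5 = 272/5
  d9 = d5 + d6/5 - d3/3 = 233/30
  d10 = d9*3 = 233/10
Walk from origin (0, 0):
  seg 1: up by d6 = 44/3 → (0, 44/3)
  seg 2: up by d7 = 128/3 → (0, 172/3)
  seg 3: down by d4 = 4/3 → (0, 56)
  seg 4: up by d9 = 233/30 → (0, 1913/30)
  seg 5: up by d2 = 19 → (0, 2483/30)
  seg 6: left by d8 = 272/5 → (-272/5, 2483/30)
  seg 7: right by d6 = 44/3 → (-596/15, 2483/30)
  seg 8: right by d2 = 19 → (-311/15, 2483/30)
  seg 9: up by d3 = 19/2 → (-311/15, 1384/15)
  seg 10: left by d9 = 233/30 → (-57/2, 1384/15)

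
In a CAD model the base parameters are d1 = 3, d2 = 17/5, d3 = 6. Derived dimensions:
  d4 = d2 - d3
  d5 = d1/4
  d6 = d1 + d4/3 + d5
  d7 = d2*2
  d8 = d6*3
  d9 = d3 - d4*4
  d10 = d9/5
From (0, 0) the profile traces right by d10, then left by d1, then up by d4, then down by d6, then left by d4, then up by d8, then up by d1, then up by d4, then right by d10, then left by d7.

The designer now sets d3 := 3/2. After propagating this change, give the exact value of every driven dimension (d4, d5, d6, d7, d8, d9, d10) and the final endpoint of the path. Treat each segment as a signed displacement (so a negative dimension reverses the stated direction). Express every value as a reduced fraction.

Apply edit: d3 := 3/2
  d4 = d2 - d3 = 19/10
  d5 = d1/4 = 3/4
  d6 = d1 + d4/3 + d5 = 263/60
  d7 = d2*2 = 34/5
  d8 = d6*3 = 263/20
  d9 = d3 - d4*4 = -61/10
  d10 = d9/5 = -61/50
Walk from origin (0, 0):
  seg 1: right by d10 = -61/50 → (-61/50, 0)
  seg 2: left by d1 = 3 → (-211/50, 0)
  seg 3: up by d4 = 19/10 → (-211/50, 19/10)
  seg 4: down by d6 = 263/60 → (-211/50, -149/60)
  seg 5: left by d4 = 19/10 → (-153/25, -149/60)
  seg 6: up by d8 = 263/20 → (-153/25, 32/3)
  seg 7: up by d1 = 3 → (-153/25, 41/3)
  seg 8: up by d4 = 19/10 → (-153/25, 467/30)
  seg 9: right by d10 = -61/50 → (-367/50, 467/30)
  seg 10: left by d7 = 34/5 → (-707/50, 467/30)

d4 = 19/10
d5 = 3/4
d6 = 263/60
d7 = 34/5
d8 = 263/20
d9 = -61/10
d10 = -61/50
endpoint = (-707/50, 467/30)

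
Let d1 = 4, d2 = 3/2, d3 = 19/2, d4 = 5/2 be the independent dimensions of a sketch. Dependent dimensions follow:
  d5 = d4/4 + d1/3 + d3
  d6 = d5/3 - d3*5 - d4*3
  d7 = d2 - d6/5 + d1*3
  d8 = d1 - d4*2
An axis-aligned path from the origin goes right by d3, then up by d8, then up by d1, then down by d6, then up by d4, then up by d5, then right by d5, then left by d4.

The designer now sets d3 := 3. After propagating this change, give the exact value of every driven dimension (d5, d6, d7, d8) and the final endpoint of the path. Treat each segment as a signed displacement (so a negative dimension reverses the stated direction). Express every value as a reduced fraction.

Apply edit: d3 := 3
  d5 = d4/4 + d1/3 + d3 = 119/24
  d6 = d5/3 - d3*5 - d4*3 = -1501/72
  d7 = d2 - d6/5 + d1*3 = 6361/360
  d8 = d1 - d4*2 = -1
Walk from origin (0, 0):
  seg 1: right by d3 = 3 → (3, 0)
  seg 2: up by d8 = -1 → (3, -1)
  seg 3: up by d1 = 4 → (3, 3)
  seg 4: down by d6 = -1501/72 → (3, 1717/72)
  seg 5: up by d4 = 5/2 → (3, 1897/72)
  seg 6: up by d5 = 119/24 → (3, 1127/36)
  seg 7: right by d5 = 119/24 → (191/24, 1127/36)
  seg 8: left by d4 = 5/2 → (131/24, 1127/36)

d5 = 119/24
d6 = -1501/72
d7 = 6361/360
d8 = -1
endpoint = (131/24, 1127/36)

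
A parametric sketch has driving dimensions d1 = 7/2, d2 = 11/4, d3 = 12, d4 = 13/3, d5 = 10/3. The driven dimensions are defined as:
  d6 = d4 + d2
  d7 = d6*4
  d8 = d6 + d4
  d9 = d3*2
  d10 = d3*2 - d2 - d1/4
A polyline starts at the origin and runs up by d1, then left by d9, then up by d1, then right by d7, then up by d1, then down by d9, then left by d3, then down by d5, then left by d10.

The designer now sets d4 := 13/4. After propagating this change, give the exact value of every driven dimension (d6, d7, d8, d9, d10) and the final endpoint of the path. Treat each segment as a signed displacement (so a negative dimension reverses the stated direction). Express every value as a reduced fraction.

Apply edit: d4 := 13/4
  d6 = d4 + d2 = 6
  d7 = d6*4 = 24
  d8 = d6 + d4 = 37/4
  d9 = d3*2 = 24
  d10 = d3*2 - d2 - d1/4 = 163/8
Walk from origin (0, 0):
  seg 1: up by d1 = 7/2 → (0, 7/2)
  seg 2: left by d9 = 24 → (-24, 7/2)
  seg 3: up by d1 = 7/2 → (-24, 7)
  seg 4: right by d7 = 24 → (0, 7)
  seg 5: up by d1 = 7/2 → (0, 21/2)
  seg 6: down by d9 = 24 → (0, -27/2)
  seg 7: left by d3 = 12 → (-12, -27/2)
  seg 8: down by d5 = 10/3 → (-12, -101/6)
  seg 9: left by d10 = 163/8 → (-259/8, -101/6)

d6 = 6
d7 = 24
d8 = 37/4
d9 = 24
d10 = 163/8
endpoint = (-259/8, -101/6)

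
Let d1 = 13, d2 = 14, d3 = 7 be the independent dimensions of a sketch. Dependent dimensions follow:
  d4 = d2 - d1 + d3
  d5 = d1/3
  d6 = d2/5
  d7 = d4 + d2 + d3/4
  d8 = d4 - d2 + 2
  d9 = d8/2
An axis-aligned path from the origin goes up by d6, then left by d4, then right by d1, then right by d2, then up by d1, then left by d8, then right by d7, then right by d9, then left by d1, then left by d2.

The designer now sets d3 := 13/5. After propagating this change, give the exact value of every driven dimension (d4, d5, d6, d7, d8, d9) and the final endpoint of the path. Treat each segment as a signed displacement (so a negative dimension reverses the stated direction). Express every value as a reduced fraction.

d4 = 18/5
d5 = 13/3
d6 = 14/5
d7 = 73/4
d8 = -42/5
d9 = -21/5
endpoint = (377/20, 79/5)

Apply edit: d3 := 13/5
  d4 = d2 - d1 + d3 = 18/5
  d5 = d1/3 = 13/3
  d6 = d2/5 = 14/5
  d7 = d4 + d2 + d3/4 = 73/4
  d8 = d4 - d2 + 2 = -42/5
  d9 = d8/2 = -21/5
Walk from origin (0, 0):
  seg 1: up by d6 = 14/5 → (0, 14/5)
  seg 2: left by d4 = 18/5 → (-18/5, 14/5)
  seg 3: right by d1 = 13 → (47/5, 14/5)
  seg 4: right by d2 = 14 → (117/5, 14/5)
  seg 5: up by d1 = 13 → (117/5, 79/5)
  seg 6: left by d8 = -42/5 → (159/5, 79/5)
  seg 7: right by d7 = 73/4 → (1001/20, 79/5)
  seg 8: right by d9 = -21/5 → (917/20, 79/5)
  seg 9: left by d1 = 13 → (657/20, 79/5)
  seg 10: left by d2 = 14 → (377/20, 79/5)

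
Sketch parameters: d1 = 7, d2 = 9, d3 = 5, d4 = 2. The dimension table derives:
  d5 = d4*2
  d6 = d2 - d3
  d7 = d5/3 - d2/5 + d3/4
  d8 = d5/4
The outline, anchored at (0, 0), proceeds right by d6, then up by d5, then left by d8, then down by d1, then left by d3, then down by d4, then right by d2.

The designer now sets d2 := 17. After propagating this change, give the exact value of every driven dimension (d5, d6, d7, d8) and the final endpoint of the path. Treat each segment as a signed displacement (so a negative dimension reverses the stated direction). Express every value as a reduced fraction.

Apply edit: d2 := 17
  d5 = d4*2 = 4
  d6 = d2 - d3 = 12
  d7 = d5/3 - d2/5 + d3/4 = -49/60
  d8 = d5/4 = 1
Walk from origin (0, 0):
  seg 1: right by d6 = 12 → (12, 0)
  seg 2: up by d5 = 4 → (12, 4)
  seg 3: left by d8 = 1 → (11, 4)
  seg 4: down by d1 = 7 → (11, -3)
  seg 5: left by d3 = 5 → (6, -3)
  seg 6: down by d4 = 2 → (6, -5)
  seg 7: right by d2 = 17 → (23, -5)

d5 = 4
d6 = 12
d7 = -49/60
d8 = 1
endpoint = (23, -5)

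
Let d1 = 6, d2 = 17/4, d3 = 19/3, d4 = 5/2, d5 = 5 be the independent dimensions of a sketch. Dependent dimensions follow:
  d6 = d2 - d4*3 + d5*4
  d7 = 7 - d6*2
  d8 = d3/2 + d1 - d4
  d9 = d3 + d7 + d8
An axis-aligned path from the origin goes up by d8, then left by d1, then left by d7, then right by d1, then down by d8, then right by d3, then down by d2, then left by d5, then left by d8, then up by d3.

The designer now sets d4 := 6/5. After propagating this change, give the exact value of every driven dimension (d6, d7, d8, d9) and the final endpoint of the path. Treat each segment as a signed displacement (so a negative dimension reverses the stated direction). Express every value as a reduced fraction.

Apply edit: d4 := 6/5
  d6 = d2 - d4*3 + d5*4 = 413/20
  d7 = 7 - d6*2 = -343/10
  d8 = d3/2 + d1 - d4 = 239/30
  d9 = d3 + d7 + d8 = -20
Walk from origin (0, 0):
  seg 1: up by d8 = 239/30 → (0, 239/30)
  seg 2: left by d1 = 6 → (-6, 239/30)
  seg 3: left by d7 = -343/10 → (283/10, 239/30)
  seg 4: right by d1 = 6 → (343/10, 239/30)
  seg 5: down by d8 = 239/30 → (343/10, 0)
  seg 6: right by d3 = 19/3 → (1219/30, 0)
  seg 7: down by d2 = 17/4 → (1219/30, -17/4)
  seg 8: left by d5 = 5 → (1069/30, -17/4)
  seg 9: left by d8 = 239/30 → (83/3, -17/4)
  seg 10: up by d3 = 19/3 → (83/3, 25/12)

d6 = 413/20
d7 = -343/10
d8 = 239/30
d9 = -20
endpoint = (83/3, 25/12)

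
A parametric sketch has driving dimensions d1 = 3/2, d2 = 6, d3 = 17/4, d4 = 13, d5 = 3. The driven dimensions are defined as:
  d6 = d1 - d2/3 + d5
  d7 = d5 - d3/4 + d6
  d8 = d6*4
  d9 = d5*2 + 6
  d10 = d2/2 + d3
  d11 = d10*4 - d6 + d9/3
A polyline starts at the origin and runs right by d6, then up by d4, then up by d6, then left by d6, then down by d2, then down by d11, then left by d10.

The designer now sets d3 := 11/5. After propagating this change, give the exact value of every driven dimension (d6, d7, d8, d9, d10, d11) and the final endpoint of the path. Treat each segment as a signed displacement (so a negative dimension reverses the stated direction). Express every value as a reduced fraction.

d6 = 5/2
d7 = 99/20
d8 = 10
d9 = 12
d10 = 26/5
d11 = 223/10
endpoint = (-26/5, -64/5)

Apply edit: d3 := 11/5
  d6 = d1 - d2/3 + d5 = 5/2
  d7 = d5 - d3/4 + d6 = 99/20
  d8 = d6*4 = 10
  d9 = d5*2 + 6 = 12
  d10 = d2/2 + d3 = 26/5
  d11 = d10*4 - d6 + d9/3 = 223/10
Walk from origin (0, 0):
  seg 1: right by d6 = 5/2 → (5/2, 0)
  seg 2: up by d4 = 13 → (5/2, 13)
  seg 3: up by d6 = 5/2 → (5/2, 31/2)
  seg 4: left by d6 = 5/2 → (0, 31/2)
  seg 5: down by d2 = 6 → (0, 19/2)
  seg 6: down by d11 = 223/10 → (0, -64/5)
  seg 7: left by d10 = 26/5 → (-26/5, -64/5)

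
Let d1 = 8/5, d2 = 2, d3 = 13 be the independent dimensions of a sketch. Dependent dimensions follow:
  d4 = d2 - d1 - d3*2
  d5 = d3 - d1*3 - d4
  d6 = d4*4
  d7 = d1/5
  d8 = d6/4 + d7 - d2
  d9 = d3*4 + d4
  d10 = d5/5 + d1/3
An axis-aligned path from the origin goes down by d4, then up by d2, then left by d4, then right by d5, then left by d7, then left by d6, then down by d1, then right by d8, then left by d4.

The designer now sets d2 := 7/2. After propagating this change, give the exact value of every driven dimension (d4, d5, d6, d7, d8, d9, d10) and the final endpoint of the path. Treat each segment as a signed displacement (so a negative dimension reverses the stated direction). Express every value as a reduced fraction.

Apply edit: d2 := 7/2
  d4 = d2 - d1 - d3*2 = -241/10
  d5 = d3 - d1*3 - d4 = 323/10
  d6 = d4*4 = -482/5
  d7 = d1/5 = 8/25
  d8 = d6/4 + d7 - d2 = -682/25
  d9 = d3*4 + d4 = 279/10
  d10 = d5/5 + d1/3 = 1049/150
Walk from origin (0, 0):
  seg 1: down by d4 = -241/10 → (0, 241/10)
  seg 2: up by d2 = 7/2 → (0, 138/5)
  seg 3: left by d4 = -241/10 → (241/10, 138/5)
  seg 4: right by d5 = 323/10 → (282/5, 138/5)
  seg 5: left by d7 = 8/25 → (1402/25, 138/5)
  seg 6: left by d6 = -482/5 → (3812/25, 138/5)
  seg 7: down by d1 = 8/5 → (3812/25, 26)
  seg 8: right by d8 = -682/25 → (626/5, 26)
  seg 9: left by d4 = -241/10 → (1493/10, 26)

d4 = -241/10
d5 = 323/10
d6 = -482/5
d7 = 8/25
d8 = -682/25
d9 = 279/10
d10 = 1049/150
endpoint = (1493/10, 26)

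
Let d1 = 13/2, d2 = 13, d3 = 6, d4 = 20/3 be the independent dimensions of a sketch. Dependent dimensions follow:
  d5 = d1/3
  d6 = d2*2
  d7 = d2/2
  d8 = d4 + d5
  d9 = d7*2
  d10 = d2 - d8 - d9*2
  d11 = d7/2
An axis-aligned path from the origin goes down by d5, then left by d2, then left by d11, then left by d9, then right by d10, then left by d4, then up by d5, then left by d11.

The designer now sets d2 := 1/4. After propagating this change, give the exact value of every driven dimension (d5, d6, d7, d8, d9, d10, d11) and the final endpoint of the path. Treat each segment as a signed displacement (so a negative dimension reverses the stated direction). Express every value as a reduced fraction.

Apply edit: d2 := 1/4
  d5 = d1/3 = 13/6
  d6 = d2*2 = 1/2
  d7 = d2/2 = 1/8
  d8 = d4 + d5 = 53/6
  d9 = d7*2 = 1/4
  d10 = d2 - d8 - d9*2 = -109/12
  d11 = d7/2 = 1/16
Walk from origin (0, 0):
  seg 1: down by d5 = 13/6 → (0, -13/6)
  seg 2: left by d2 = 1/4 → (-1/4, -13/6)
  seg 3: left by d11 = 1/16 → (-5/16, -13/6)
  seg 4: left by d9 = 1/4 → (-9/16, -13/6)
  seg 5: right by d10 = -109/12 → (-463/48, -13/6)
  seg 6: left by d4 = 20/3 → (-261/16, -13/6)
  seg 7: up by d5 = 13/6 → (-261/16, 0)
  seg 8: left by d11 = 1/16 → (-131/8, 0)

d5 = 13/6
d6 = 1/2
d7 = 1/8
d8 = 53/6
d9 = 1/4
d10 = -109/12
d11 = 1/16
endpoint = (-131/8, 0)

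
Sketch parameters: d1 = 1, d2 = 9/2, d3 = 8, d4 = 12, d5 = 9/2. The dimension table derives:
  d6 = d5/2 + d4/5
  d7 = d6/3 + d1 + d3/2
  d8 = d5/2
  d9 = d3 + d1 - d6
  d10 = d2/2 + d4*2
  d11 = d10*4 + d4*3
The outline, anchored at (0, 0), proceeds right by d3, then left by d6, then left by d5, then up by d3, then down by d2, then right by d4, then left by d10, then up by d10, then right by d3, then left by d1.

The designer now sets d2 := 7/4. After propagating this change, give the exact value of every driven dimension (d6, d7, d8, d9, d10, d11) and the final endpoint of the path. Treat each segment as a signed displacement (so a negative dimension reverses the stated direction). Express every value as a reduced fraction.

d6 = 93/20
d7 = 131/20
d8 = 9/4
d9 = 87/20
d10 = 199/8
d11 = 271/2
endpoint = (-281/40, 249/8)

Apply edit: d2 := 7/4
  d6 = d5/2 + d4/5 = 93/20
  d7 = d6/3 + d1 + d3/2 = 131/20
  d8 = d5/2 = 9/4
  d9 = d3 + d1 - d6 = 87/20
  d10 = d2/2 + d4*2 = 199/8
  d11 = d10*4 + d4*3 = 271/2
Walk from origin (0, 0):
  seg 1: right by d3 = 8 → (8, 0)
  seg 2: left by d6 = 93/20 → (67/20, 0)
  seg 3: left by d5 = 9/2 → (-23/20, 0)
  seg 4: up by d3 = 8 → (-23/20, 8)
  seg 5: down by d2 = 7/4 → (-23/20, 25/4)
  seg 6: right by d4 = 12 → (217/20, 25/4)
  seg 7: left by d10 = 199/8 → (-561/40, 25/4)
  seg 8: up by d10 = 199/8 → (-561/40, 249/8)
  seg 9: right by d3 = 8 → (-241/40, 249/8)
  seg 10: left by d1 = 1 → (-281/40, 249/8)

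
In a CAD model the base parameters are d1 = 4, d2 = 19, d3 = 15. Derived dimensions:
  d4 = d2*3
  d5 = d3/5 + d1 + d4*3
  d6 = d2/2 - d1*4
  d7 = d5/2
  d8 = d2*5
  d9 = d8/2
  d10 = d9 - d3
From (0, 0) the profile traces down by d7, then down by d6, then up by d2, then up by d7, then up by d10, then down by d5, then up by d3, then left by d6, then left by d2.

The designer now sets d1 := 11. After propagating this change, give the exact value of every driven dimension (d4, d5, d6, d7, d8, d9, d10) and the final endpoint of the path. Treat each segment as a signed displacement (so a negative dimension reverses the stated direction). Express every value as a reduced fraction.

d4 = 57
d5 = 185
d6 = -69/2
d7 = 185/2
d8 = 95
d9 = 95/2
d10 = 65/2
endpoint = (31/2, -84)

Apply edit: d1 := 11
  d4 = d2*3 = 57
  d5 = d3/5 + d1 + d4*3 = 185
  d6 = d2/2 - d1*4 = -69/2
  d7 = d5/2 = 185/2
  d8 = d2*5 = 95
  d9 = d8/2 = 95/2
  d10 = d9 - d3 = 65/2
Walk from origin (0, 0):
  seg 1: down by d7 = 185/2 → (0, -185/2)
  seg 2: down by d6 = -69/2 → (0, -58)
  seg 3: up by d2 = 19 → (0, -39)
  seg 4: up by d7 = 185/2 → (0, 107/2)
  seg 5: up by d10 = 65/2 → (0, 86)
  seg 6: down by d5 = 185 → (0, -99)
  seg 7: up by d3 = 15 → (0, -84)
  seg 8: left by d6 = -69/2 → (69/2, -84)
  seg 9: left by d2 = 19 → (31/2, -84)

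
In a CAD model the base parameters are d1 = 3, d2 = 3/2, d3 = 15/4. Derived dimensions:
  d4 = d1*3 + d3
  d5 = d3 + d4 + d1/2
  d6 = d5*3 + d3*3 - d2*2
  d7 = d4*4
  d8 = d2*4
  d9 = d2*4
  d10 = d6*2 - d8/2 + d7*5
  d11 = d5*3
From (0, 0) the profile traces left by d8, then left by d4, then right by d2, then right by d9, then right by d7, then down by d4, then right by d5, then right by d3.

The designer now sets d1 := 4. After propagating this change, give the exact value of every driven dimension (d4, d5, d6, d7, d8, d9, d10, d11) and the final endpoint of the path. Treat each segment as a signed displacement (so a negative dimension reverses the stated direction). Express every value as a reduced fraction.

d4 = 63/4
d5 = 43/2
d6 = 291/4
d7 = 63
d8 = 6
d9 = 6
d10 = 915/2
d11 = 129/2
endpoint = (74, -63/4)

Apply edit: d1 := 4
  d4 = d1*3 + d3 = 63/4
  d5 = d3 + d4 + d1/2 = 43/2
  d6 = d5*3 + d3*3 - d2*2 = 291/4
  d7 = d4*4 = 63
  d8 = d2*4 = 6
  d9 = d2*4 = 6
  d10 = d6*2 - d8/2 + d7*5 = 915/2
  d11 = d5*3 = 129/2
Walk from origin (0, 0):
  seg 1: left by d8 = 6 → (-6, 0)
  seg 2: left by d4 = 63/4 → (-87/4, 0)
  seg 3: right by d2 = 3/2 → (-81/4, 0)
  seg 4: right by d9 = 6 → (-57/4, 0)
  seg 5: right by d7 = 63 → (195/4, 0)
  seg 6: down by d4 = 63/4 → (195/4, -63/4)
  seg 7: right by d5 = 43/2 → (281/4, -63/4)
  seg 8: right by d3 = 15/4 → (74, -63/4)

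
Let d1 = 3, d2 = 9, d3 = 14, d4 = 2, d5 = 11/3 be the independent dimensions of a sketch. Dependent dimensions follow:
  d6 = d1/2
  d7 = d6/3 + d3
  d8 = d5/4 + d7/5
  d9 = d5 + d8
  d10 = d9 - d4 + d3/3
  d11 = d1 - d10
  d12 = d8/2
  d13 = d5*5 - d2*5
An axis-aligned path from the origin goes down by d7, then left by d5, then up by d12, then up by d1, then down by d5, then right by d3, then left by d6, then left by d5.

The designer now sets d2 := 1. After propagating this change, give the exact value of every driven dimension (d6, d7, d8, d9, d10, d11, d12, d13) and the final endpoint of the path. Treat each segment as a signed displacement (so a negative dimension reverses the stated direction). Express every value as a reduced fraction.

Apply edit: d2 := 1
  d6 = d1/2 = 3/2
  d7 = d6/3 + d3 = 29/2
  d8 = d5/4 + d7/5 = 229/60
  d9 = d5 + d8 = 449/60
  d10 = d9 - d4 + d3/3 = 203/20
  d11 = d1 - d10 = -143/20
  d12 = d8/2 = 229/120
  d13 = d5*5 - d2*5 = 40/3
Walk from origin (0, 0):
  seg 1: down by d7 = 29/2 → (0, -29/2)
  seg 2: left by d5 = 11/3 → (-11/3, -29/2)
  seg 3: up by d12 = 229/120 → (-11/3, -1511/120)
  seg 4: up by d1 = 3 → (-11/3, -1151/120)
  seg 5: down by d5 = 11/3 → (-11/3, -1591/120)
  seg 6: right by d3 = 14 → (31/3, -1591/120)
  seg 7: left by d6 = 3/2 → (53/6, -1591/120)
  seg 8: left by d5 = 11/3 → (31/6, -1591/120)

d6 = 3/2
d7 = 29/2
d8 = 229/60
d9 = 449/60
d10 = 203/20
d11 = -143/20
d12 = 229/120
d13 = 40/3
endpoint = (31/6, -1591/120)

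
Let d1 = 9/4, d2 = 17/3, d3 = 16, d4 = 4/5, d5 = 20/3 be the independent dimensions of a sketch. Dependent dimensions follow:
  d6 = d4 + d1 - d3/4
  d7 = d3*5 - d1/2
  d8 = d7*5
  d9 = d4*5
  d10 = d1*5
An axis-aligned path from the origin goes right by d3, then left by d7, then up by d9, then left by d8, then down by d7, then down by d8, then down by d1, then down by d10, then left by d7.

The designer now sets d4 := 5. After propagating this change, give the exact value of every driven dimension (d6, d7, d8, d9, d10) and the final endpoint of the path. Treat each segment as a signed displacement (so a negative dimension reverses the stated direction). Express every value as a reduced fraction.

Apply edit: d4 := 5
  d6 = d4 + d1 - d3/4 = 13/4
  d7 = d3*5 - d1/2 = 631/8
  d8 = d7*5 = 3155/8
  d9 = d4*5 = 25
  d10 = d1*5 = 45/4
Walk from origin (0, 0):
  seg 1: right by d3 = 16 → (16, 0)
  seg 2: left by d7 = 631/8 → (-503/8, 0)
  seg 3: up by d9 = 25 → (-503/8, 25)
  seg 4: left by d8 = 3155/8 → (-1829/4, 25)
  seg 5: down by d7 = 631/8 → (-1829/4, -431/8)
  seg 6: down by d8 = 3155/8 → (-1829/4, -1793/4)
  seg 7: down by d1 = 9/4 → (-1829/4, -901/2)
  seg 8: down by d10 = 45/4 → (-1829/4, -1847/4)
  seg 9: left by d7 = 631/8 → (-4289/8, -1847/4)

d6 = 13/4
d7 = 631/8
d8 = 3155/8
d9 = 25
d10 = 45/4
endpoint = (-4289/8, -1847/4)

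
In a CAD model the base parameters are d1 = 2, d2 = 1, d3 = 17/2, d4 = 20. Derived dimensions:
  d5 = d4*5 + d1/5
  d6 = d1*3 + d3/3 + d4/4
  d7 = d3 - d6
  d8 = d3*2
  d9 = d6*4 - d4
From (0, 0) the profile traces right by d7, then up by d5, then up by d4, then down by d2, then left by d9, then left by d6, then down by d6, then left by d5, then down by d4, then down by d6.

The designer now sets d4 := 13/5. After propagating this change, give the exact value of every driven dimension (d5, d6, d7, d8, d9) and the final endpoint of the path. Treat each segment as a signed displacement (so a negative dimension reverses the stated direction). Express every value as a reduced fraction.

d5 = 67/5
d6 = 569/60
d7 = -59/60
d8 = 17
d9 = 106/3
endpoint = (-296/5, -197/30)

Apply edit: d4 := 13/5
  d5 = d4*5 + d1/5 = 67/5
  d6 = d1*3 + d3/3 + d4/4 = 569/60
  d7 = d3 - d6 = -59/60
  d8 = d3*2 = 17
  d9 = d6*4 - d4 = 106/3
Walk from origin (0, 0):
  seg 1: right by d7 = -59/60 → (-59/60, 0)
  seg 2: up by d5 = 67/5 → (-59/60, 67/5)
  seg 3: up by d4 = 13/5 → (-59/60, 16)
  seg 4: down by d2 = 1 → (-59/60, 15)
  seg 5: left by d9 = 106/3 → (-2179/60, 15)
  seg 6: left by d6 = 569/60 → (-229/5, 15)
  seg 7: down by d6 = 569/60 → (-229/5, 331/60)
  seg 8: left by d5 = 67/5 → (-296/5, 331/60)
  seg 9: down by d4 = 13/5 → (-296/5, 35/12)
  seg 10: down by d6 = 569/60 → (-296/5, -197/30)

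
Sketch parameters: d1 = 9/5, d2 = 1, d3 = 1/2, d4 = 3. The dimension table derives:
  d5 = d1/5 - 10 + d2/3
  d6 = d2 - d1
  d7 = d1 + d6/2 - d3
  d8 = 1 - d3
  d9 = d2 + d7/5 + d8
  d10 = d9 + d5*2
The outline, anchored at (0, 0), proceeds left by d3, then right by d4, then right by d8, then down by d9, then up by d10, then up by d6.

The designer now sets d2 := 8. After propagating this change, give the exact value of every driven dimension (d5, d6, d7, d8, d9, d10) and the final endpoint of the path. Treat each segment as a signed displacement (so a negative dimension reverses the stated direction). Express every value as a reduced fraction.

d5 = -523/75
d6 = 31/5
d7 = 22/5
d8 = 1/2
d9 = 469/50
d10 = -137/30
endpoint = (3, -581/75)

Apply edit: d2 := 8
  d5 = d1/5 - 10 + d2/3 = -523/75
  d6 = d2 - d1 = 31/5
  d7 = d1 + d6/2 - d3 = 22/5
  d8 = 1 - d3 = 1/2
  d9 = d2 + d7/5 + d8 = 469/50
  d10 = d9 + d5*2 = -137/30
Walk from origin (0, 0):
  seg 1: left by d3 = 1/2 → (-1/2, 0)
  seg 2: right by d4 = 3 → (5/2, 0)
  seg 3: right by d8 = 1/2 → (3, 0)
  seg 4: down by d9 = 469/50 → (3, -469/50)
  seg 5: up by d10 = -137/30 → (3, -1046/75)
  seg 6: up by d6 = 31/5 → (3, -581/75)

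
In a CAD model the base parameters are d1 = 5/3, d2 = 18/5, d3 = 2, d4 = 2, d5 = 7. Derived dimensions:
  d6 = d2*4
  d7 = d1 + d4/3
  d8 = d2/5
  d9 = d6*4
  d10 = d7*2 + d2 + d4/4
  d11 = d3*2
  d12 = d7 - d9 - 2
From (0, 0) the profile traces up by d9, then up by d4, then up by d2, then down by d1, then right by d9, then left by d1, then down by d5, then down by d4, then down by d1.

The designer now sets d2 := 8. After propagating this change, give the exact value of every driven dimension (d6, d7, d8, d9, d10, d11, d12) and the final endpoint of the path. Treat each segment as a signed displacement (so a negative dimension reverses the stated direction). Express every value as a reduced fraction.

d6 = 32
d7 = 7/3
d8 = 8/5
d9 = 128
d10 = 79/6
d11 = 4
d12 = -383/3
endpoint = (379/3, 377/3)

Apply edit: d2 := 8
  d6 = d2*4 = 32
  d7 = d1 + d4/3 = 7/3
  d8 = d2/5 = 8/5
  d9 = d6*4 = 128
  d10 = d7*2 + d2 + d4/4 = 79/6
  d11 = d3*2 = 4
  d12 = d7 - d9 - 2 = -383/3
Walk from origin (0, 0):
  seg 1: up by d9 = 128 → (0, 128)
  seg 2: up by d4 = 2 → (0, 130)
  seg 3: up by d2 = 8 → (0, 138)
  seg 4: down by d1 = 5/3 → (0, 409/3)
  seg 5: right by d9 = 128 → (128, 409/3)
  seg 6: left by d1 = 5/3 → (379/3, 409/3)
  seg 7: down by d5 = 7 → (379/3, 388/3)
  seg 8: down by d4 = 2 → (379/3, 382/3)
  seg 9: down by d1 = 5/3 → (379/3, 377/3)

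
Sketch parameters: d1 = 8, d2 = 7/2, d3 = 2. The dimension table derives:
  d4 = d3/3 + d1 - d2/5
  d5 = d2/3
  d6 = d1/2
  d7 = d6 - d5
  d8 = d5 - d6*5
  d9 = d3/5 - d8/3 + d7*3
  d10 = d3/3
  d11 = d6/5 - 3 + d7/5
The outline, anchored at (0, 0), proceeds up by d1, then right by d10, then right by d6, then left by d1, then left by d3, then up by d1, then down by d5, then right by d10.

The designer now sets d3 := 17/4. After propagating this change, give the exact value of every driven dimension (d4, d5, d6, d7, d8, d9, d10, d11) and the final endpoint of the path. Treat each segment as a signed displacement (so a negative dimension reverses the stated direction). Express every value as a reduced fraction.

d4 = 523/60
d5 = 7/6
d6 = 4
d7 = 17/6
d8 = -113/6
d9 = 2813/180
d10 = 17/12
d11 = -49/30
endpoint = (-65/12, 89/6)

Apply edit: d3 := 17/4
  d4 = d3/3 + d1 - d2/5 = 523/60
  d5 = d2/3 = 7/6
  d6 = d1/2 = 4
  d7 = d6 - d5 = 17/6
  d8 = d5 - d6*5 = -113/6
  d9 = d3/5 - d8/3 + d7*3 = 2813/180
  d10 = d3/3 = 17/12
  d11 = d6/5 - 3 + d7/5 = -49/30
Walk from origin (0, 0):
  seg 1: up by d1 = 8 → (0, 8)
  seg 2: right by d10 = 17/12 → (17/12, 8)
  seg 3: right by d6 = 4 → (65/12, 8)
  seg 4: left by d1 = 8 → (-31/12, 8)
  seg 5: left by d3 = 17/4 → (-41/6, 8)
  seg 6: up by d1 = 8 → (-41/6, 16)
  seg 7: down by d5 = 7/6 → (-41/6, 89/6)
  seg 8: right by d10 = 17/12 → (-65/12, 89/6)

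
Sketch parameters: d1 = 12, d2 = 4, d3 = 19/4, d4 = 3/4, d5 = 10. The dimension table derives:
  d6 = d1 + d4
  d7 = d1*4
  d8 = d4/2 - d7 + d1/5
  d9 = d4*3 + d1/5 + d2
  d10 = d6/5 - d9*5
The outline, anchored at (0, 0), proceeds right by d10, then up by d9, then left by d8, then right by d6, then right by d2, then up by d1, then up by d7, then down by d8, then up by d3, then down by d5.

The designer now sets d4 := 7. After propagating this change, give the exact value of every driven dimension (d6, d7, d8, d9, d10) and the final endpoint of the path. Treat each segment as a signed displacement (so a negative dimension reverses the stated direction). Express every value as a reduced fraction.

Apply edit: d4 := 7
  d6 = d1 + d4 = 19
  d7 = d1*4 = 48
  d8 = d4/2 - d7 + d1/5 = -421/10
  d9 = d4*3 + d1/5 + d2 = 137/5
  d10 = d6/5 - d9*5 = -666/5
Walk from origin (0, 0):
  seg 1: right by d10 = -666/5 → (-666/5, 0)
  seg 2: up by d9 = 137/5 → (-666/5, 137/5)
  seg 3: left by d8 = -421/10 → (-911/10, 137/5)
  seg 4: right by d6 = 19 → (-721/10, 137/5)
  seg 5: right by d2 = 4 → (-681/10, 137/5)
  seg 6: up by d1 = 12 → (-681/10, 197/5)
  seg 7: up by d7 = 48 → (-681/10, 437/5)
  seg 8: down by d8 = -421/10 → (-681/10, 259/2)
  seg 9: up by d3 = 19/4 → (-681/10, 537/4)
  seg 10: down by d5 = 10 → (-681/10, 497/4)

d6 = 19
d7 = 48
d8 = -421/10
d9 = 137/5
d10 = -666/5
endpoint = (-681/10, 497/4)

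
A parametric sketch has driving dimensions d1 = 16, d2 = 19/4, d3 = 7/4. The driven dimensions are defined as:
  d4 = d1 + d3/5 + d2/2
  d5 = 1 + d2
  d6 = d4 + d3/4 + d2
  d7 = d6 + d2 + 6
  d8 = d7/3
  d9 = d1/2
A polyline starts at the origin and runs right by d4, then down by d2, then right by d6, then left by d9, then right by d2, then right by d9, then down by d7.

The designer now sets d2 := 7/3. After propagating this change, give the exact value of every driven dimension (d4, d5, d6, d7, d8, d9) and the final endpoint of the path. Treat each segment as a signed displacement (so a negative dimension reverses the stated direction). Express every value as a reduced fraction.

d4 = 1051/60
d5 = 10/3
d6 = 1623/80
d7 = 6869/240
d8 = 6869/720
d9 = 8
endpoint = (3211/80, -7429/240)

Apply edit: d2 := 7/3
  d4 = d1 + d3/5 + d2/2 = 1051/60
  d5 = 1 + d2 = 10/3
  d6 = d4 + d3/4 + d2 = 1623/80
  d7 = d6 + d2 + 6 = 6869/240
  d8 = d7/3 = 6869/720
  d9 = d1/2 = 8
Walk from origin (0, 0):
  seg 1: right by d4 = 1051/60 → (1051/60, 0)
  seg 2: down by d2 = 7/3 → (1051/60, -7/3)
  seg 3: right by d6 = 1623/80 → (9073/240, -7/3)
  seg 4: left by d9 = 8 → (7153/240, -7/3)
  seg 5: right by d2 = 7/3 → (2571/80, -7/3)
  seg 6: right by d9 = 8 → (3211/80, -7/3)
  seg 7: down by d7 = 6869/240 → (3211/80, -7429/240)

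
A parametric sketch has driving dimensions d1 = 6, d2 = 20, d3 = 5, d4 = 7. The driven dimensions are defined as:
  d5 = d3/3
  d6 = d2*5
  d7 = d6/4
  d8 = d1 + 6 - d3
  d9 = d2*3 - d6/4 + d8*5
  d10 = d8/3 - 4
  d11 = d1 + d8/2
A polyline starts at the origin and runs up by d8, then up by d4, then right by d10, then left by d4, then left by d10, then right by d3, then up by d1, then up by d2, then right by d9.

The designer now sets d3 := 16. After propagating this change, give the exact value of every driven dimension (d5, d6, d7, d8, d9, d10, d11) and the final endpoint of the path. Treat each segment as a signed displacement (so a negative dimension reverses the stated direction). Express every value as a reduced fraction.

Apply edit: d3 := 16
  d5 = d3/3 = 16/3
  d6 = d2*5 = 100
  d7 = d6/4 = 25
  d8 = d1 + 6 - d3 = -4
  d9 = d2*3 - d6/4 + d8*5 = 15
  d10 = d8/3 - 4 = -16/3
  d11 = d1 + d8/2 = 4
Walk from origin (0, 0):
  seg 1: up by d8 = -4 → (0, -4)
  seg 2: up by d4 = 7 → (0, 3)
  seg 3: right by d10 = -16/3 → (-16/3, 3)
  seg 4: left by d4 = 7 → (-37/3, 3)
  seg 5: left by d10 = -16/3 → (-7, 3)
  seg 6: right by d3 = 16 → (9, 3)
  seg 7: up by d1 = 6 → (9, 9)
  seg 8: up by d2 = 20 → (9, 29)
  seg 9: right by d9 = 15 → (24, 29)

d5 = 16/3
d6 = 100
d7 = 25
d8 = -4
d9 = 15
d10 = -16/3
d11 = 4
endpoint = (24, 29)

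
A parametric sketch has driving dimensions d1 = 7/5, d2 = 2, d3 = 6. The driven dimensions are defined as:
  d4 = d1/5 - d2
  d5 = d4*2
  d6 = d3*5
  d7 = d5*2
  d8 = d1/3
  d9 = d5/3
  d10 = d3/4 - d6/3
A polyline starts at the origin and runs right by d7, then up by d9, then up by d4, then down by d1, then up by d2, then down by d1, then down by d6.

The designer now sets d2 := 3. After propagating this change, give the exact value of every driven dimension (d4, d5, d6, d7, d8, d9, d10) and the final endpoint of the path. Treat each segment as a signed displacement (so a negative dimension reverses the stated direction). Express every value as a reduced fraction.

Apply edit: d2 := 3
  d4 = d1/5 - d2 = -68/25
  d5 = d4*2 = -136/25
  d6 = d3*5 = 30
  d7 = d5*2 = -272/25
  d8 = d1/3 = 7/15
  d9 = d5/3 = -136/75
  d10 = d3/4 - d6/3 = -17/2
Walk from origin (0, 0):
  seg 1: right by d7 = -272/25 → (-272/25, 0)
  seg 2: up by d9 = -136/75 → (-272/25, -136/75)
  seg 3: up by d4 = -68/25 → (-272/25, -68/15)
  seg 4: down by d1 = 7/5 → (-272/25, -89/15)
  seg 5: up by d2 = 3 → (-272/25, -44/15)
  seg 6: down by d1 = 7/5 → (-272/25, -13/3)
  seg 7: down by d6 = 30 → (-272/25, -103/3)

d4 = -68/25
d5 = -136/25
d6 = 30
d7 = -272/25
d8 = 7/15
d9 = -136/75
d10 = -17/2
endpoint = (-272/25, -103/3)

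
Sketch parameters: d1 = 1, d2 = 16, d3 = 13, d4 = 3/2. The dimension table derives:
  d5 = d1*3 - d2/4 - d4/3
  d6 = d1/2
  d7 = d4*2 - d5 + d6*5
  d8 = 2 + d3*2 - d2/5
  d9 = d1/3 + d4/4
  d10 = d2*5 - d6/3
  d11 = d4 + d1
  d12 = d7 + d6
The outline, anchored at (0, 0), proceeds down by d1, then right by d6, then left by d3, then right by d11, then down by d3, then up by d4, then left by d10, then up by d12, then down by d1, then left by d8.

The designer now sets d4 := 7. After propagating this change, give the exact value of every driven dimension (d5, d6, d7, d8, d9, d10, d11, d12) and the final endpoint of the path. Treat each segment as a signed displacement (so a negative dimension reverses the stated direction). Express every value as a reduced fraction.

d5 = -10/3
d6 = 1/2
d7 = 119/6
d8 = 124/5
d9 = 25/12
d10 = 479/6
d11 = 8
d12 = 61/3
endpoint = (-1637/15, 37/3)

Apply edit: d4 := 7
  d5 = d1*3 - d2/4 - d4/3 = -10/3
  d6 = d1/2 = 1/2
  d7 = d4*2 - d5 + d6*5 = 119/6
  d8 = 2 + d3*2 - d2/5 = 124/5
  d9 = d1/3 + d4/4 = 25/12
  d10 = d2*5 - d6/3 = 479/6
  d11 = d4 + d1 = 8
  d12 = d7 + d6 = 61/3
Walk from origin (0, 0):
  seg 1: down by d1 = 1 → (0, -1)
  seg 2: right by d6 = 1/2 → (1/2, -1)
  seg 3: left by d3 = 13 → (-25/2, -1)
  seg 4: right by d11 = 8 → (-9/2, -1)
  seg 5: down by d3 = 13 → (-9/2, -14)
  seg 6: up by d4 = 7 → (-9/2, -7)
  seg 7: left by d10 = 479/6 → (-253/3, -7)
  seg 8: up by d12 = 61/3 → (-253/3, 40/3)
  seg 9: down by d1 = 1 → (-253/3, 37/3)
  seg 10: left by d8 = 124/5 → (-1637/15, 37/3)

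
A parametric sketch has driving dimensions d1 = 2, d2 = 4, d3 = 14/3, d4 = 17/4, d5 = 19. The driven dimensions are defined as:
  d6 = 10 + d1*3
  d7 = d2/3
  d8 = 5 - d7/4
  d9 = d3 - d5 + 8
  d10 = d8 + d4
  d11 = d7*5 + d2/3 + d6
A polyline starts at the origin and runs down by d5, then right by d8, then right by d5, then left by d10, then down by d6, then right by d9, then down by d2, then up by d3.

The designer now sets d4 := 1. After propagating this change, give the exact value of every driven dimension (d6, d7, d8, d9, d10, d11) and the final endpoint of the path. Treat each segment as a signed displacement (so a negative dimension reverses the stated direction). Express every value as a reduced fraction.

d6 = 16
d7 = 4/3
d8 = 14/3
d9 = -19/3
d10 = 17/3
d11 = 24
endpoint = (35/3, -103/3)

Apply edit: d4 := 1
  d6 = 10 + d1*3 = 16
  d7 = d2/3 = 4/3
  d8 = 5 - d7/4 = 14/3
  d9 = d3 - d5 + 8 = -19/3
  d10 = d8 + d4 = 17/3
  d11 = d7*5 + d2/3 + d6 = 24
Walk from origin (0, 0):
  seg 1: down by d5 = 19 → (0, -19)
  seg 2: right by d8 = 14/3 → (14/3, -19)
  seg 3: right by d5 = 19 → (71/3, -19)
  seg 4: left by d10 = 17/3 → (18, -19)
  seg 5: down by d6 = 16 → (18, -35)
  seg 6: right by d9 = -19/3 → (35/3, -35)
  seg 7: down by d2 = 4 → (35/3, -39)
  seg 8: up by d3 = 14/3 → (35/3, -103/3)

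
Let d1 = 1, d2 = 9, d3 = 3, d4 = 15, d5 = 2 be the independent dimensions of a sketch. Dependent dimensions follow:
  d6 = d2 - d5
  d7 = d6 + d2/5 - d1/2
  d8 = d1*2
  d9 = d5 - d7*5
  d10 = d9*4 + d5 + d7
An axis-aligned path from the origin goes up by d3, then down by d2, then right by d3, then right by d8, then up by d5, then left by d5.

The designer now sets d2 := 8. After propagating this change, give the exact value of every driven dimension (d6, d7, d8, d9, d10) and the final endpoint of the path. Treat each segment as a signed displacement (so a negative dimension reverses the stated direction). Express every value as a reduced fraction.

d6 = 6
d7 = 71/10
d8 = 2
d9 = -67/2
d10 = -1249/10
endpoint = (3, -3)

Apply edit: d2 := 8
  d6 = d2 - d5 = 6
  d7 = d6 + d2/5 - d1/2 = 71/10
  d8 = d1*2 = 2
  d9 = d5 - d7*5 = -67/2
  d10 = d9*4 + d5 + d7 = -1249/10
Walk from origin (0, 0):
  seg 1: up by d3 = 3 → (0, 3)
  seg 2: down by d2 = 8 → (0, -5)
  seg 3: right by d3 = 3 → (3, -5)
  seg 4: right by d8 = 2 → (5, -5)
  seg 5: up by d5 = 2 → (5, -3)
  seg 6: left by d5 = 2 → (3, -3)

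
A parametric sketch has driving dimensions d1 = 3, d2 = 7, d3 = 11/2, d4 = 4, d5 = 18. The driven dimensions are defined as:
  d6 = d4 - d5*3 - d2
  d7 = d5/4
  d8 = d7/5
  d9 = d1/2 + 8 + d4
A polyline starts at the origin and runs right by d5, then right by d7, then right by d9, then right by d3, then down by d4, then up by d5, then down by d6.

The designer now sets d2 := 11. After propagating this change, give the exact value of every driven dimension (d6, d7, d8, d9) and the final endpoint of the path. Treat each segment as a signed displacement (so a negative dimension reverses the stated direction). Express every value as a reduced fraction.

d6 = -61
d7 = 9/2
d8 = 9/10
d9 = 27/2
endpoint = (83/2, 75)

Apply edit: d2 := 11
  d6 = d4 - d5*3 - d2 = -61
  d7 = d5/4 = 9/2
  d8 = d7/5 = 9/10
  d9 = d1/2 + 8 + d4 = 27/2
Walk from origin (0, 0):
  seg 1: right by d5 = 18 → (18, 0)
  seg 2: right by d7 = 9/2 → (45/2, 0)
  seg 3: right by d9 = 27/2 → (36, 0)
  seg 4: right by d3 = 11/2 → (83/2, 0)
  seg 5: down by d4 = 4 → (83/2, -4)
  seg 6: up by d5 = 18 → (83/2, 14)
  seg 7: down by d6 = -61 → (83/2, 75)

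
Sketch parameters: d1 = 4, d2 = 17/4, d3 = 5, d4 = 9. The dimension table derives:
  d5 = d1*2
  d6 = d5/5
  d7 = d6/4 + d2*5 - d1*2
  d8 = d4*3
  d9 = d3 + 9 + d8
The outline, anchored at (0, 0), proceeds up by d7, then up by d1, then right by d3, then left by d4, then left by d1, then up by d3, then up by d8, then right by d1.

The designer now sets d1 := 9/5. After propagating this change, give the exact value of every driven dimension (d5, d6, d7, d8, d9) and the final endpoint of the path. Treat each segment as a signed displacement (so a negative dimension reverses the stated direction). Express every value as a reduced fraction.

Apply edit: d1 := 9/5
  d5 = d1*2 = 18/5
  d6 = d5/5 = 18/25
  d7 = d6/4 + d2*5 - d1*2 = 1783/100
  d8 = d4*3 = 27
  d9 = d3 + 9 + d8 = 41
Walk from origin (0, 0):
  seg 1: up by d7 = 1783/100 → (0, 1783/100)
  seg 2: up by d1 = 9/5 → (0, 1963/100)
  seg 3: right by d3 = 5 → (5, 1963/100)
  seg 4: left by d4 = 9 → (-4, 1963/100)
  seg 5: left by d1 = 9/5 → (-29/5, 1963/100)
  seg 6: up by d3 = 5 → (-29/5, 2463/100)
  seg 7: up by d8 = 27 → (-29/5, 5163/100)
  seg 8: right by d1 = 9/5 → (-4, 5163/100)

d5 = 18/5
d6 = 18/25
d7 = 1783/100
d8 = 27
d9 = 41
endpoint = (-4, 5163/100)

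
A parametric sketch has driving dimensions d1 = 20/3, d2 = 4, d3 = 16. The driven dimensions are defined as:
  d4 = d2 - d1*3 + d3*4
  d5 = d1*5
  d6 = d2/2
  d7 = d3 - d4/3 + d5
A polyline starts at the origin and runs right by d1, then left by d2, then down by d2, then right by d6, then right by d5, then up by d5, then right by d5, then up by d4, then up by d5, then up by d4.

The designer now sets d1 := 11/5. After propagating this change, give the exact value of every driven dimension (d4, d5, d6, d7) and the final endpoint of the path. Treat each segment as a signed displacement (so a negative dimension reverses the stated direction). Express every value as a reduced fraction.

d4 = 307/5
d5 = 11
d6 = 2
d7 = 98/15
endpoint = (111/5, 704/5)

Apply edit: d1 := 11/5
  d4 = d2 - d1*3 + d3*4 = 307/5
  d5 = d1*5 = 11
  d6 = d2/2 = 2
  d7 = d3 - d4/3 + d5 = 98/15
Walk from origin (0, 0):
  seg 1: right by d1 = 11/5 → (11/5, 0)
  seg 2: left by d2 = 4 → (-9/5, 0)
  seg 3: down by d2 = 4 → (-9/5, -4)
  seg 4: right by d6 = 2 → (1/5, -4)
  seg 5: right by d5 = 11 → (56/5, -4)
  seg 6: up by d5 = 11 → (56/5, 7)
  seg 7: right by d5 = 11 → (111/5, 7)
  seg 8: up by d4 = 307/5 → (111/5, 342/5)
  seg 9: up by d5 = 11 → (111/5, 397/5)
  seg 10: up by d4 = 307/5 → (111/5, 704/5)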